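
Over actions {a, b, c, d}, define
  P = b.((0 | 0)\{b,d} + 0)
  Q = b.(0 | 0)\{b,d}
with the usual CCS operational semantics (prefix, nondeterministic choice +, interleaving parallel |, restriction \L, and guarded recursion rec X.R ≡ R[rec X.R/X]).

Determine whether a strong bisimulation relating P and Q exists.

Reachable graph of P (2 states):
  s0 = b.((0 | 0)\{b,d} + 0) has moves --b--▸ s1
  s1 = (0 | 0)\{b,d} + 0 has moves ∅
Reachable graph of Q (2 states):
  t0 = b.(0 | 0)\{b,d} has moves --b--▸ t1
  t1 = (0 | 0)\{b,d} has moves ∅
Coarsest stable partition (strong bisimilarity classes):
  B0 = {s0, t0}
  B1 = {s1, t1}
s0 ∈ B0, t0 ∈ B0 → same block

bisimilar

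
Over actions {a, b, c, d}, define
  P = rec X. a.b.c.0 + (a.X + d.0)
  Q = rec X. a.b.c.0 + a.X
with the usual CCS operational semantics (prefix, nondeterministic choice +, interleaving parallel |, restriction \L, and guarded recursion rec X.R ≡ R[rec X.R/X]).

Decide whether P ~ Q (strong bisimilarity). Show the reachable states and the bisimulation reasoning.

P ≁ Q

Reachable graph of P (4 states):
  m0 = rec X. a.b.c.0 + (a.X + d.0) ⊢ -a-> m0, -a-> m1, -d-> m2
  m1 = b.c.0 ⊢ -b-> m3
  m2 = 0 ⊢ ∅
  m3 = c.0 ⊢ -c-> m2
Reachable graph of Q (4 states):
  n0 = rec X. a.b.c.0 + a.X ⊢ -a-> n0, -a-> n1
  n1 = b.c.0 ⊢ -b-> n2
  n2 = c.0 ⊢ -c-> n3
  n3 = 0 ⊢ ∅
Bisimilarity quotient blocks:
  B0 = {m0}
  B1 = {m2, n3}
  B2 = {m1, n1}
  B3 = {m3, n2}
  B4 = {n0}
m0 ∈ B0, n0 ∈ B4 → different blocks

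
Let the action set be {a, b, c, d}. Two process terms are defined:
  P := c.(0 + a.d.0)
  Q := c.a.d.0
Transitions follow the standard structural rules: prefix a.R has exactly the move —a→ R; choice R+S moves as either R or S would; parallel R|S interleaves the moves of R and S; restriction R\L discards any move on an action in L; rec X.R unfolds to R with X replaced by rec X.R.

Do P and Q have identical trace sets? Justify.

P's transition system — 4 states:
  u0 = c.(0 + a.d.0) has moves --c--▸ u1
  u1 = 0 + a.d.0 has moves --a--▸ u2
  u2 = d.0 has moves --d--▸ u3
  u3 = 0 has moves deadlocked
Q's transition system — 4 states:
  v0 = c.a.d.0 has moves --c--▸ v1
  v1 = a.d.0 has moves --a--▸ v2
  v2 = d.0 has moves --d--▸ v3
  v3 = 0 has moves deadlocked
Partition-refinement fixed point:
  B0 = {u0, v0}
  B1 = {u1, v1}
  B2 = {u2, v2}
  B3 = {u3, v3}
u0 ∈ B0, v0 ∈ B0 → same block
Bisimilar ⇒ trace-equivalent.

YES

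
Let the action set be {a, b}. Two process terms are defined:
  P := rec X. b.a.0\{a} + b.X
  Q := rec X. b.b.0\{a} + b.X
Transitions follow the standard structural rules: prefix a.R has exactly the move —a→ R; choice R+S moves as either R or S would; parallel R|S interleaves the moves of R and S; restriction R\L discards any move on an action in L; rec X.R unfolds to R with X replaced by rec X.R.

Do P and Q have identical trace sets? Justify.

NO — witness ⟨ba⟩

Reachable graph of P (3 states):
  m0 = rec X. b.a.0\{a} + b.X has moves -b-> m0, -b-> m1
  m1 = a.0\{a} has moves -a-> m2
  m2 = 0\{a} has moves (no moves)
Reachable graph of Q (3 states):
  n0 = rec X. b.b.0\{a} + b.X has moves -b-> n0, -b-> n1
  n1 = b.0\{a} has moves -b-> n2
  n2 = 0\{a} has moves (no moves)
Executing ba from P (initial set {m0}):
  step 1 (b): {m0, m1}
  step 2 (a): {m2}
  ✓ P
Executing ba from Q (initial set {n0}):
  step 1 (b): {n0, n1}
  step 2 (a): ∅ (Q stuck)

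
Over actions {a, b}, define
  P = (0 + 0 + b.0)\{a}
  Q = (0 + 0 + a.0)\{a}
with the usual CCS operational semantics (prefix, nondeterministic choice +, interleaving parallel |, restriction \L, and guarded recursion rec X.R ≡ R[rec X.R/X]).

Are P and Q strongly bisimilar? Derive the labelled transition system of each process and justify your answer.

P's transition system — 2 states:
  p0 = (0 + 0 + b.0)\{a} :: ··b··> p1
  p1 = 0\{a} :: ∅
Q's transition system — 1 states:
  q0 = (0 + 0 + a.0)\{a} :: ∅
Partition-refinement fixed point:
  B0 = {p0}
  B1 = {p1, q0}
p0 ∈ B0, q0 ∈ B1 → different blocks

P ≁ Q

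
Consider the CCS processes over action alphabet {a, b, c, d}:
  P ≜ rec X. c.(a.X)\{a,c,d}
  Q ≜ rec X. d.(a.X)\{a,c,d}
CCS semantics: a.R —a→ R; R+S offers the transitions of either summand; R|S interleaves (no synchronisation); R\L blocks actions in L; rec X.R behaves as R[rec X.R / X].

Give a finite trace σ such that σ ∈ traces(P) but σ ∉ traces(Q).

LTS(P): 2 reachable states
  m0 = rec X. c.(a.X)\{a,c,d} :: --c--▸ m1
  m1 = (a.(rec X. c.(a.X)\{a,c,d}))\{a,c,d} :: stopped
LTS(Q): 2 reachable states
  n0 = rec X. d.(a.X)\{a,c,d} :: --d--▸ n1
  n1 = (a.(rec X. d.(a.X)\{a,c,d}))\{a,c,d} :: stopped
Executing c from P (initial set {m0}):
  [1] c ⇒ {m1}
  — P admits the full trace.
Executing c from Q (initial set {n0}):
  [1] c ⇒ ∅  — Q cannot continue

c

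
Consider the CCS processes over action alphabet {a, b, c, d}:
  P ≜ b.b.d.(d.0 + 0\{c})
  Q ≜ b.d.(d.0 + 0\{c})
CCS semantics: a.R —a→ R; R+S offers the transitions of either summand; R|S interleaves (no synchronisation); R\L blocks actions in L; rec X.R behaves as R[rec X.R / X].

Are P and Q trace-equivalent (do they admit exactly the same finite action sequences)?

LTS(P): 5 reachable states
  m0 = b.b.d.(d.0 + 0\{c}) has moves -b-> m1
  m1 = b.d.(d.0 + 0\{c}) has moves -b-> m2
  m2 = d.(d.0 + 0\{c}) has moves -d-> m3
  m3 = d.0 + 0\{c} has moves -d-> m4
  m4 = 0 has moves stopped
LTS(Q): 4 reachable states
  n0 = b.d.(d.0 + 0\{c}) has moves -b-> n1
  n1 = d.(d.0 + 0\{c}) has moves -d-> n2
  n2 = d.0 + 0\{c} has moves -d-> n3
  n3 = 0 has moves stopped
Run σ = ⟨bb⟩ on P: start {m0}
  step 1 (b): {m1}
  step 2 (b): {m2}
  — P admits the full trace.
Run σ = ⟨bb⟩ on Q: start {n0}
  step 1 (b): {n1}
  step 2 (b): ∅  — Q cannot continue

NO — witness ⟨bb⟩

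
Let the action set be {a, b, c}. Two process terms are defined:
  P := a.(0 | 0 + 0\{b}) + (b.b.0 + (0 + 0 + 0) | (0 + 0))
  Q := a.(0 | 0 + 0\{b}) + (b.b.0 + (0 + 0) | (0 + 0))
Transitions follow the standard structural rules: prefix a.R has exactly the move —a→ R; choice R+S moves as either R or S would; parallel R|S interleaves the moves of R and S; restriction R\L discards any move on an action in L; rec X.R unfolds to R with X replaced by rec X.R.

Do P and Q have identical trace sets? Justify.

trace-equivalent

Reachable graph of P (4 states):
  m0 = a.(0 | 0 + 0\{b}) + (b.b.0 + (0 + 0 + 0) | (0 + 0)) has moves ··a··> m1, ··b··> m2
  m1 = 0 | 0 + 0\{b} has moves (no moves)
  m2 = b.0 has moves ··b··> m3
  m3 = 0 has moves (no moves)
Reachable graph of Q (4 states):
  n0 = a.(0 | 0 + 0\{b}) + (b.b.0 + (0 + 0) | (0 + 0)) has moves ··a··> n1, ··b··> n2
  n1 = 0 | 0 + 0\{b} has moves (no moves)
  n2 = b.0 has moves ··b··> n3
  n3 = 0 has moves (no moves)
Partition-refinement fixed point:
  B0 = {m0, n0}
  B1 = {m2, n2}
  B2 = {m1, m3, n1, n3}
m0 ∈ B0, n0 ∈ B0 → same block
Bisimilar ⇒ trace-equivalent.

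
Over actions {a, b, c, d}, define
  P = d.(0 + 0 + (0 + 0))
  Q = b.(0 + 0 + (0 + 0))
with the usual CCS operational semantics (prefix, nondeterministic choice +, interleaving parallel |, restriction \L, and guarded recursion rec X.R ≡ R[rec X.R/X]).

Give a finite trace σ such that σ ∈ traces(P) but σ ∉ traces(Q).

Reachable graph of P (2 states):
  u0 = d.(0 + 0 + (0 + 0)) | —d→ u1
  u1 = 0 + 0 + (0 + 0) | deadlocked
Reachable graph of Q (2 states):
  v0 = b.(0 + 0 + (0 + 0)) | —b→ v1
  v1 = 0 + 0 + (0 + 0) | deadlocked
Executing d from P (initial set {u0}):
  after d @ step 1: {u1}
  P completes σ.
Executing d from Q (initial set {v0}):
  after d @ step 1: ∅  — Q cannot continue

d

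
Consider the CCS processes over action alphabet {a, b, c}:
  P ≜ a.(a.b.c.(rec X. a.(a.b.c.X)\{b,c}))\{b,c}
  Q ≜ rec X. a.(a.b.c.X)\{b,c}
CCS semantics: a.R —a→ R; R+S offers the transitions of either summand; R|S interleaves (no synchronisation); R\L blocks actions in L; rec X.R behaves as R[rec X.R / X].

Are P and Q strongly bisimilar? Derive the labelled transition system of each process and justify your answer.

P's transition system — 3 states:
  m0 = a.(a.b.c.(rec X. a.(a.b.c.X)\{b,c}))\{b,c} → ··a··> m1
  m1 = (a.b.c.(rec X. a.(a.b.c.X)\{b,c}))\{b,c} → ··a··> m2
  m2 = (b.c.(rec X. a.(a.b.c.X)\{b,c}))\{b,c} → deadlocked
Q's transition system — 3 states:
  n0 = rec X. a.(a.b.c.X)\{b,c} → ··a··> n1
  n1 = (a.b.c.(rec X. a.(a.b.c.X)\{b,c}))\{b,c} → ··a··> n2
  n2 = (b.c.(rec X. a.(a.b.c.X)\{b,c}))\{b,c} → deadlocked
Bisimilarity quotient blocks:
  B0 = {m0, n0}
  B1 = {m1, n1}
  B2 = {m2, n2}
m0 ∈ B0, n0 ∈ B0 → same block

bisimilar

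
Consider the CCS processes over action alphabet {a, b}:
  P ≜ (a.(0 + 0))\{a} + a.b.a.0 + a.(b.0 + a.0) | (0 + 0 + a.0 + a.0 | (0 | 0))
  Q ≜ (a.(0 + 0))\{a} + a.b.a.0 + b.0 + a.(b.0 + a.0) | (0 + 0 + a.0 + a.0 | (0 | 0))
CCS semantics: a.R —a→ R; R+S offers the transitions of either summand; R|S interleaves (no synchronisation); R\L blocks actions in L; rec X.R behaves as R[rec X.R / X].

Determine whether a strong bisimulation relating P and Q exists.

not bisimilar

Reachable graph of P (12 states):
  m0 = (a.(0 + 0))\{a} + a.b.a.0 + a.(b.0 + a.0) | (0 + 0 + a.0 + a.0 | (0 | 0)) | ··a··> m1, ··a··> m2, ··a··> m3, ··a··> m4
  m1 = (b.0 + a.0) | (0 + 0 + a.0 + a.0 | (0 | 0)) | ··a··> m5, ··a··> m6, ··a··> m7, ··b··> m7
  m2 = a.(b.0 + a.0) | (0 | (0 | 0)) | ··a··> m5
  m3 = a.(b.0 + a.0) | 0 | ··a··> m6
  m4 = b.a.0 | ··b··> m8
  m5 = (b.0 + a.0) | (0 | (0 | 0)) | ··a··> m9, ··b··> m9
  m6 = (b.0 + a.0) | 0 | ··a··> m10, ··b··> m10
  m7 = 0 | (0 + 0 + a.0 + a.0 | (0 | 0)) | ··a··> m10, ··a··> m9
  m8 = a.0 | ··a··> m11
  m9 = 0 | (0 | (0 | 0)) | stopped
  m10 = 0 | 0 | stopped
  m11 = 0 | stopped
Reachable graph of Q (12 states):
  n0 = (a.(0 + 0))\{a} + a.b.a.0 + b.0 + a.(b.0 + a.0) | (0 + 0 + a.0 + a.0 | (0 | 0)) | ··a··> n1, ··a··> n2, ··a··> n3, ··a··> n4, ··b··> n5
  n1 = (b.0 + a.0) | (0 + 0 + a.0 + a.0 | (0 | 0)) | ··a··> n6, ··a··> n7, ··a··> n8, ··b··> n8
  n2 = a.(b.0 + a.0) | (0 | (0 | 0)) | ··a··> n6
  n3 = a.(b.0 + a.0) | 0 | ··a··> n7
  n4 = b.a.0 | ··b··> n9
  n5 = 0 | stopped
  n6 = (b.0 + a.0) | (0 | (0 | 0)) | ··a··> n10, ··b··> n10
  n7 = (b.0 + a.0) | 0 | ··a··> n11, ··b··> n11
  n8 = 0 | (0 + 0 + a.0 + a.0 | (0 | 0)) | ··a··> n10, ··a··> n11
  n9 = a.0 | ··a··> n5
  n10 = 0 | (0 | (0 | 0)) | stopped
  n11 = 0 | 0 | stopped
Partition-refinement fixed point:
  B0 = {m0}
  B1 = {m2, m3, n2, n3}
  B2 = {m5, m6, n6, n7}
  B3 = {m10, m11, m9, n10, n11, n5}
  B4 = {m1, n1}
  B5 = {m7, m8, n8, n9}
  B6 = {m4, n4}
  B7 = {n0}
m0 ∈ B0, n0 ∈ B7 → different blocks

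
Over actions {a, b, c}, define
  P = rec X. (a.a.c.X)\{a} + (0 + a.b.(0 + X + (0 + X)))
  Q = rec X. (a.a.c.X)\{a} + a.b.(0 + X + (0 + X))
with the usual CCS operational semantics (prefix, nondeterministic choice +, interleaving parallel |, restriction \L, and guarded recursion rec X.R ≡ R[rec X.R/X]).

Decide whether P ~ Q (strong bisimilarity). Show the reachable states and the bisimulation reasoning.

P's transition system — 3 states:
  p0 = rec X. (a.a.c.X)\{a} + (0 + a.b.(0 + X + (0 + X))) | =a=> p1
  p1 = b.(0 + (rec X. (a.a.c.X)\{a} + (0 + a.b.(0 + X + (0 + X)))) + (0 + (rec X. (a.a.c.X)\{a} + (0 + a.b.(0 + X + (0 + X)))))) | =b=> p2
  p2 = 0 + (rec X. (a.a.c.X)\{a} + (0 + a.b.(0 + X + (0 + X)))) + (0 + (rec X. (a.a.c.X)\{a} + (0 + a.b.(0 + X + (0 + X))))) | =a=> p1
Q's transition system — 3 states:
  q0 = rec X. (a.a.c.X)\{a} + a.b.(0 + X + (0 + X)) | =a=> q1
  q1 = b.(0 + (rec X. (a.a.c.X)\{a} + a.b.(0 + X + (0 + X))) + (0 + (rec X. (a.a.c.X)\{a} + a.b.(0 + X + (0 + X))))) | =b=> q2
  q2 = 0 + (rec X. (a.a.c.X)\{a} + a.b.(0 + X + (0 + X))) + (0 + (rec X. (a.a.c.X)\{a} + a.b.(0 + X + (0 + X)))) | =a=> q1
Bisimilarity quotient blocks:
  B0 = {p0, p2, q0, q2}
  B1 = {p1, q1}
p0 ∈ B0, q0 ∈ B0 → same block

P ~ Q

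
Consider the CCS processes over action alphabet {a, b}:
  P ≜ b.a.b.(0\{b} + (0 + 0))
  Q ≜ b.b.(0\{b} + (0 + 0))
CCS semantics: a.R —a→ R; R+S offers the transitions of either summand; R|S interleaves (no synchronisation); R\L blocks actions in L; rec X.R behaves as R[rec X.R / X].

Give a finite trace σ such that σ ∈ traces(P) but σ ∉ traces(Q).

LTS(P): 4 reachable states
  s0 = b.a.b.(0\{b} + (0 + 0)) ⊢ --b--▸ s1
  s1 = a.b.(0\{b} + (0 + 0)) ⊢ --a--▸ s2
  s2 = b.(0\{b} + (0 + 0)) ⊢ --b--▸ s3
  s3 = 0\{b} + (0 + 0) ⊢ ∅
LTS(Q): 3 reachable states
  t0 = b.b.(0\{b} + (0 + 0)) ⊢ --b--▸ t1
  t1 = b.(0\{b} + (0 + 0)) ⊢ --b--▸ t2
  t2 = 0\{b} + (0 + 0) ⊢ ∅
Run σ = ⟨ba⟩ on P: start {s0}
  step 1 (b): {s1}
  step 2 (a): {s2}
  P completes σ.
Run σ = ⟨ba⟩ on Q: start {t0}
  step 1 (b): {t1}
  step 2 (a): no successor for Q

ba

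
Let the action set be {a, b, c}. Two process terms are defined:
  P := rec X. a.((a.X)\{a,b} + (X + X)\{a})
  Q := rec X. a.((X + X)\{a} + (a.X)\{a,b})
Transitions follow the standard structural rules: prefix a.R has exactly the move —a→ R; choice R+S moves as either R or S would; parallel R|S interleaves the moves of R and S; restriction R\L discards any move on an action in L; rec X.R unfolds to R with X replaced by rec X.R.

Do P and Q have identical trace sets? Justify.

trace-equivalent

LTS(P): 2 reachable states
  m0 = rec X. a.((a.X)\{a,b} + (X + X)\{a}) :: -a-> m1
  m1 = (a.(rec X. a.((a.X)\{a,b} + (X + X)\{a})))\{a,b} + ((rec X. a.((a.X)\{a,b} + (X + X)\{a})) + (rec X. a.((a.X)\{a,b} + (X + X)\{a})))\{a} :: deadlocked
LTS(Q): 2 reachable states
  n0 = rec X. a.((X + X)\{a} + (a.X)\{a,b}) :: -a-> n1
  n1 = ((rec X. a.((X + X)\{a} + (a.X)\{a,b})) + (rec X. a.((X + X)\{a} + (a.X)\{a,b})))\{a} + (a.(rec X. a.((X + X)\{a} + (a.X)\{a,b})))\{a,b} :: deadlocked
Bisimilarity quotient blocks:
  B0 = {m0, n0}
  B1 = {m1, n1}
m0 ∈ B0, n0 ∈ B0 → same block
Bisimilar ⇒ trace-equivalent.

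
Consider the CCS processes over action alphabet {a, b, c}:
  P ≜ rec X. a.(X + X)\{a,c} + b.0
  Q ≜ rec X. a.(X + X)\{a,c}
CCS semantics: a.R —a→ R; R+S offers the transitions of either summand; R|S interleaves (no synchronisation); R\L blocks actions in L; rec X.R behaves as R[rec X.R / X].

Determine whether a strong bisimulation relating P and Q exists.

LTS(P): 4 reachable states
  m0 = rec X. a.(X + X)\{a,c} + b.0 → =a=> m1, =b=> m2
  m1 = ((rec X. a.(X + X)\{a,c} + b.0) + (rec X. a.(X + X)\{a,c} + b.0))\{a,c} → =b=> m3
  m2 = 0 → deadlocked
  m3 = 0\{a,c} → deadlocked
LTS(Q): 2 reachable states
  n0 = rec X. a.(X + X)\{a,c} → =a=> n1
  n1 = ((rec X. a.(X + X)\{a,c}) + (rec X. a.(X + X)\{a,c}))\{a,c} → deadlocked
Partition-refinement fixed point:
  B0 = {m0}
  B1 = {m2, m3, n1}
  B2 = {m1}
  B3 = {n0}
m0 ∈ B0, n0 ∈ B3 → different blocks

not bisimilar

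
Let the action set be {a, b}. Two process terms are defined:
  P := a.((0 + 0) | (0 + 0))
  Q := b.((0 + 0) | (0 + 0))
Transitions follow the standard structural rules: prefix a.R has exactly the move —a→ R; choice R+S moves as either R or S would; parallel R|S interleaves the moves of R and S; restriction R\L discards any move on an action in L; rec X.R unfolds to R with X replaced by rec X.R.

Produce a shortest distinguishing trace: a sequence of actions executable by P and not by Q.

P's transition system — 2 states:
  s0 = a.((0 + 0) | (0 + 0)) :: =a=> s1
  s1 = (0 + 0) | (0 + 0) :: ∅
Q's transition system — 2 states:
  t0 = b.((0 + 0) | (0 + 0)) :: =b=> t1
  t1 = (0 + 0) | (0 + 0) :: ∅
Trace ⟨a⟩ through P, begin at {s0}:
  step 1 (a): {s1}
  — P admits the full trace.
Trace ⟨a⟩ through Q, begin at {t0}:
  step 1 (a): ∅  — Q cannot continue

a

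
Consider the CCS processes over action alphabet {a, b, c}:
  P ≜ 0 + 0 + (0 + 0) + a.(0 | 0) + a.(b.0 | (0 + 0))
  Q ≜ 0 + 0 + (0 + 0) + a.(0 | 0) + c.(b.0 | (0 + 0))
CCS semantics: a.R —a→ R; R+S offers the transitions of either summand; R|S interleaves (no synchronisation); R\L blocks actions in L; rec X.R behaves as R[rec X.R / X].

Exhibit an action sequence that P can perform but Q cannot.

ab

P's transition system — 4 states:
  u0 = 0 + 0 + (0 + 0) + a.(0 | 0) + a.(b.0 | (0 + 0)) | =a=> u1, =a=> u2
  u1 = 0 | 0 | stopped
  u2 = b.0 | (0 + 0) | =b=> u3
  u3 = 0 | (0 + 0) | stopped
Q's transition system — 4 states:
  v0 = 0 + 0 + (0 + 0) + a.(0 | 0) + c.(b.0 | (0 + 0)) | =a=> v1, =c=> v2
  v1 = 0 | 0 | stopped
  v2 = b.0 | (0 + 0) | =b=> v3
  v3 = 0 | (0 + 0) | stopped
Trace ⟨ab⟩ through P, begin at {u0}:
  step 1 (a): {u1, u2}
  step 2 (b): {u3}
  P completes σ.
Trace ⟨ab⟩ through Q, begin at {v0}:
  step 1 (a): {v1}
  step 2 (b): ∅  — Q cannot continue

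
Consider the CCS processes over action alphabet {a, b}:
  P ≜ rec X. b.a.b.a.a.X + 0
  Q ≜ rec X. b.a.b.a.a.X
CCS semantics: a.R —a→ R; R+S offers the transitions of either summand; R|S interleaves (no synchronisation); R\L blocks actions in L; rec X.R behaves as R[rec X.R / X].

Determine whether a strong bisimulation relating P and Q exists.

bisimilar

Reachable graph of P (5 states):
  p0 = rec X. b.a.b.a.a.X + 0 has moves -b-> p1
  p1 = a.b.a.a.(rec X. b.a.b.a.a.X + 0) has moves -a-> p2
  p2 = b.a.a.(rec X. b.a.b.a.a.X + 0) has moves -b-> p3
  p3 = a.a.(rec X. b.a.b.a.a.X + 0) has moves -a-> p4
  p4 = a.(rec X. b.a.b.a.a.X + 0) has moves -a-> p0
Reachable graph of Q (5 states):
  q0 = rec X. b.a.b.a.a.X has moves -b-> q1
  q1 = a.b.a.a.(rec X. b.a.b.a.a.X) has moves -a-> q2
  q2 = b.a.a.(rec X. b.a.b.a.a.X) has moves -b-> q3
  q3 = a.a.(rec X. b.a.b.a.a.X) has moves -a-> q4
  q4 = a.(rec X. b.a.b.a.a.X) has moves -a-> q0
Bisimilarity quotient blocks:
  B0 = {p0, q0}
  B1 = {p1, q1}
  B2 = {p2, q2}
  B3 = {p3, q3}
  B4 = {p4, q4}
p0 ∈ B0, q0 ∈ B0 → same block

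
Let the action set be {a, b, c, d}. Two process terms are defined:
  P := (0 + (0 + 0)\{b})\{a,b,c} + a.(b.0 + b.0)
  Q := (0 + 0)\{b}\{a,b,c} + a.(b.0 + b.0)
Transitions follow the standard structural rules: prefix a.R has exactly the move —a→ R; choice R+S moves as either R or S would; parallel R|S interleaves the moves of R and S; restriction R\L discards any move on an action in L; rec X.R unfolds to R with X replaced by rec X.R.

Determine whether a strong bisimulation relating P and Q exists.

YES

P's transition system — 3 states:
  p0 = (0 + (0 + 0)\{b})\{a,b,c} + a.(b.0 + b.0) | ··a··> p1
  p1 = b.0 + b.0 | ··b··> p2
  p2 = 0 | deadlocked
Q's transition system — 3 states:
  q0 = (0 + 0)\{b}\{a,b,c} + a.(b.0 + b.0) | ··a··> q1
  q1 = b.0 + b.0 | ··b··> q2
  q2 = 0 | deadlocked
Partition-refinement fixed point:
  B0 = {p0, q0}
  B1 = {p1, q1}
  B2 = {p2, q2}
p0 ∈ B0, q0 ∈ B0 → same block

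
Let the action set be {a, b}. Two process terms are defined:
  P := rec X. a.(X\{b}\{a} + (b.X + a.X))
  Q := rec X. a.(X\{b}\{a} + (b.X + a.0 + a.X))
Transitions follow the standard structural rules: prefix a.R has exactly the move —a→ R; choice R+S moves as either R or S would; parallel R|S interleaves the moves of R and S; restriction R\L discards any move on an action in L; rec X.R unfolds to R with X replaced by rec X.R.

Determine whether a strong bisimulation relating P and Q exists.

P ≁ Q

P's transition system — 2 states:
  s0 = rec X. a.(X\{b}\{a} + (b.X + a.X)) has moves ··a··> s1
  s1 = (rec X. a.(X\{b}\{a} + (b.X + a.X)))\{b}\{a} + (b.(rec X. a.(X\{b}\{a} + (b.X + a.X))) + a.(rec X. a.(X\{b}\{a} + (b.X + a.X)))) has moves ··a··> s0, ··b··> s0
Q's transition system — 3 states:
  t0 = rec X. a.(X\{b}\{a} + (b.X + a.0 + a.X)) has moves ··a··> t1
  t1 = (rec X. a.(X\{b}\{a} + (b.X + a.0 + a.X)))\{b}\{a} + (b.(rec X. a.(X\{b}\{a} + (b.X + a.0 + a.X))) + a.0 + a.(rec X. a.(X\{b}\{a} + (b.X + a.0 + a.X)))) has moves ··a··> t0, ··a··> t2, ··b··> t0
  t2 = 0 has moves ∅
Partition-refinement fixed point:
  B0 = {s0}
  B1 = {s1}
  B2 = {t0}
  B3 = {t1}
  B4 = {t2}
s0 ∈ B0, t0 ∈ B2 → different blocks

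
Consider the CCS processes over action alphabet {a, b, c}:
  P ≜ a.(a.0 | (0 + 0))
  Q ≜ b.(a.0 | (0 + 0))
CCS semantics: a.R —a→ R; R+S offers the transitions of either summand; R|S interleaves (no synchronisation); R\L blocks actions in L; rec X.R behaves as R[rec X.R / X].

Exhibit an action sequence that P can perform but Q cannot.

a

LTS(P): 3 reachable states
  s0 = a.(a.0 | (0 + 0)) → —a→ s1
  s1 = a.0 | (0 + 0) → —a→ s2
  s2 = 0 | (0 + 0) → stopped
LTS(Q): 3 reachable states
  t0 = b.(a.0 | (0 + 0)) → —b→ t1
  t1 = a.0 | (0 + 0) → —a→ t2
  t2 = 0 | (0 + 0) → stopped
Run σ = ⟨a⟩ on P: start {s0}
  after a @ step 1: {s1}
  P completes σ.
Run σ = ⟨a⟩ on Q: start {t0}
  after a @ step 1: no successor for Q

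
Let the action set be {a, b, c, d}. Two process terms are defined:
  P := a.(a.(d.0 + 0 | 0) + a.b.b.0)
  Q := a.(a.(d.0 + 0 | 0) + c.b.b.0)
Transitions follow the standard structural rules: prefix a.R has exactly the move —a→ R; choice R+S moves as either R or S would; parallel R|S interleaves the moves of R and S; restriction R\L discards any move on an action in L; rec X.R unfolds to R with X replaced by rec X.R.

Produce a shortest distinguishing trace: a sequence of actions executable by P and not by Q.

aab

LTS(P): 6 reachable states
  p0 = a.(a.(d.0 + 0 | 0) + a.b.b.0) | ··a··> p1
  p1 = a.(d.0 + 0 | 0) + a.b.b.0 | ··a··> p2, ··a··> p3
  p2 = b.b.0 | ··b··> p4
  p3 = d.0 + 0 | 0 | ··d··> p5
  p4 = b.0 | ··b··> p5
  p5 = 0 | stopped
LTS(Q): 6 reachable states
  q0 = a.(a.(d.0 + 0 | 0) + c.b.b.0) | ··a··> q1
  q1 = a.(d.0 + 0 | 0) + c.b.b.0 | ··a··> q2, ··c··> q3
  q2 = d.0 + 0 | 0 | ··d··> q4
  q3 = b.b.0 | ··b··> q5
  q4 = 0 | stopped
  q5 = b.0 | ··b··> q4
Run σ = ⟨aab⟩ on P: start {p0}
  [1] a ⇒ {p1}
  [2] a ⇒ {p2, p3}
  [3] b ⇒ {p4}
  — P admits the full trace.
Run σ = ⟨aab⟩ on Q: start {q0}
  [1] a ⇒ {q1}
  [2] a ⇒ {q2}
  [3] b ⇒ ∅  — Q cannot continue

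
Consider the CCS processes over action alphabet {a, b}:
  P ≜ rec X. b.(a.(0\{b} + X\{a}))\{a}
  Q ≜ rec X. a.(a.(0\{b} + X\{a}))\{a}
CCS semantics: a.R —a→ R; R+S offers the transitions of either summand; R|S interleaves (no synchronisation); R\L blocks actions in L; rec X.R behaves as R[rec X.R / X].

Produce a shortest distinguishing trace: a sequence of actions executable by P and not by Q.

P's transition system — 2 states:
  s0 = rec X. b.(a.(0\{b} + X\{a}))\{a} :: ··b··> s1
  s1 = (a.(0\{b} + (rec X. b.(a.(0\{b} + X\{a}))\{a})\{a}))\{a} :: ∅
Q's transition system — 2 states:
  t0 = rec X. a.(a.(0\{b} + X\{a}))\{a} :: ··a··> t1
  t1 = (a.(0\{b} + (rec X. a.(a.(0\{b} + X\{a}))\{a})\{a}))\{a} :: ∅
Run σ = ⟨b⟩ on P: start {s0}
  step 1 (b): {s1}
  P completes σ.
Run σ = ⟨b⟩ on Q: start {t0}
  step 1 (b): ∅  — Q cannot continue

b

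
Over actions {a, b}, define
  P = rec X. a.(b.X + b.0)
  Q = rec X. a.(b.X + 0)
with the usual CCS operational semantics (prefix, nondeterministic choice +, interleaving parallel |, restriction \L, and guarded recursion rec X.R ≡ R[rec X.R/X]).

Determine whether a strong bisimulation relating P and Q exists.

P's transition system — 3 states:
  u0 = rec X. a.(b.X + b.0) ⊢ —a→ u1
  u1 = b.(rec X. a.(b.X + b.0)) + b.0 ⊢ —b→ u0, —b→ u2
  u2 = 0 ⊢ ·
Q's transition system — 2 states:
  v0 = rec X. a.(b.X + 0) ⊢ —a→ v1
  v1 = b.(rec X. a.(b.X + 0)) + 0 ⊢ —b→ v0
Bisimilarity quotient blocks:
  B0 = {u0}
  B1 = {u1}
  B2 = {u2}
  B3 = {v0}
  B4 = {v1}
u0 ∈ B0, v0 ∈ B3 → different blocks

not bisimilar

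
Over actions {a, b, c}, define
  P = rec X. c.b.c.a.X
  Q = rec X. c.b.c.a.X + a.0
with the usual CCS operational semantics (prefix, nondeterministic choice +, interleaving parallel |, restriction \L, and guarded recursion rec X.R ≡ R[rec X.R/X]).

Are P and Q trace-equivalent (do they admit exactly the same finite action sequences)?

Reachable graph of P (4 states):
  p0 = rec X. c.b.c.a.X :: -c-> p1
  p1 = b.c.a.(rec X. c.b.c.a.X) :: -b-> p2
  p2 = c.a.(rec X. c.b.c.a.X) :: -c-> p3
  p3 = a.(rec X. c.b.c.a.X) :: -a-> p0
Reachable graph of Q (5 states):
  q0 = rec X. c.b.c.a.X + a.0 :: -a-> q1, -c-> q2
  q1 = 0 :: ·
  q2 = b.c.a.(rec X. c.b.c.a.X + a.0) :: -b-> q3
  q3 = c.a.(rec X. c.b.c.a.X + a.0) :: -c-> q4
  q4 = a.(rec X. c.b.c.a.X + a.0) :: -a-> q0
Trace ⟨a⟩ through Q, begin at {q0}:
  [1] a ⇒ {q1}
  — Q admits the full trace.
Trace ⟨a⟩ through P, begin at {p0}:
  [1] a ⇒ no successor for P

NO — witness ⟨a⟩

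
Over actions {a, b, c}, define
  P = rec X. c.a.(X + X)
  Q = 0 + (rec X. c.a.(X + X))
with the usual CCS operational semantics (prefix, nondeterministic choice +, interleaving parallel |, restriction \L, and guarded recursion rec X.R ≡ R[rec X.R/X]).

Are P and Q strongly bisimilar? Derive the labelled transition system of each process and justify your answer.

YES

P's transition system — 3 states:
  u0 = rec X. c.a.(X + X) has moves ··c··> u1
  u1 = a.((rec X. c.a.(X + X)) + (rec X. c.a.(X + X))) has moves ··a··> u2
  u2 = (rec X. c.a.(X + X)) + (rec X. c.a.(X + X)) has moves ··c··> u1
Q's transition system — 3 states:
  v0 = 0 + (rec X. c.a.(X + X)) has moves ··c··> v1
  v1 = a.((rec X. c.a.(X + X)) + (rec X. c.a.(X + X))) has moves ··a··> v2
  v2 = (rec X. c.a.(X + X)) + (rec X. c.a.(X + X)) has moves ··c··> v1
Bisimilarity quotient blocks:
  B0 = {u0, u2, v0, v2}
  B1 = {u1, v1}
u0 ∈ B0, v0 ∈ B0 → same block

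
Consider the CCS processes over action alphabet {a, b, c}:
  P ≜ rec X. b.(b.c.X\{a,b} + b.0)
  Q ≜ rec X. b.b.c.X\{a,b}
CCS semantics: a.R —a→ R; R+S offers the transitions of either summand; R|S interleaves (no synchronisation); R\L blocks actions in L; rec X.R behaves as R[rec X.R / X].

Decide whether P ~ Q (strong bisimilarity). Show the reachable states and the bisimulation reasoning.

Reachable graph of P (5 states):
  s0 = rec X. b.(b.c.X\{a,b} + b.0) → ··b··> s1
  s1 = b.c.(rec X. b.(b.c.X\{a,b} + b.0))\{a,b} + b.0 → ··b··> s2, ··b··> s3
  s2 = 0 → ∅
  s3 = c.(rec X. b.(b.c.X\{a,b} + b.0))\{a,b} → ··c··> s4
  s4 = (rec X. b.(b.c.X\{a,b} + b.0))\{a,b} → ∅
Reachable graph of Q (4 states):
  t0 = rec X. b.b.c.X\{a,b} → ··b··> t1
  t1 = b.c.(rec X. b.b.c.X\{a,b})\{a,b} → ··b··> t2
  t2 = c.(rec X. b.b.c.X\{a,b})\{a,b} → ··c··> t3
  t3 = (rec X. b.b.c.X\{a,b})\{a,b} → ∅
Coarsest stable partition (strong bisimilarity classes):
  B0 = {s0}
  B1 = {s1}
  B2 = {s3, t2}
  B3 = {s2, s4, t3}
  B4 = {t0}
  B5 = {t1}
s0 ∈ B0, t0 ∈ B4 → different blocks

not bisimilar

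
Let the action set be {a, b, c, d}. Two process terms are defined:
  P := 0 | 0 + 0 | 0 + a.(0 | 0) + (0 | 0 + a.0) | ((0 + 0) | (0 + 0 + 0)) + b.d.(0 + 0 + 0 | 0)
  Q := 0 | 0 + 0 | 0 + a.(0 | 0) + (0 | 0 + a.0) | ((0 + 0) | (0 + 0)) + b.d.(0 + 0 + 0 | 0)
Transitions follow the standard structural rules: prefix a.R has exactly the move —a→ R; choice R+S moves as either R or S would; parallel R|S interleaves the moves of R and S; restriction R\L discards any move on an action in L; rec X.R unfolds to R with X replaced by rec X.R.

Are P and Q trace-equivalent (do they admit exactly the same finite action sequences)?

Reachable graph of P (5 states):
  u0 = 0 | 0 + 0 | 0 + a.(0 | 0) + (0 | 0 + a.0) | ((0 + 0) | (0 + 0 + 0)) + b.d.(0 + 0 + 0 | 0) ⊢ ··a··> u1, ··a··> u2, ··b··> u3
  u1 = 0 | ((0 + 0) | (0 + 0 + 0)) ⊢ ·
  u2 = 0 | 0 ⊢ ·
  u3 = d.(0 + 0 + 0 | 0) ⊢ ··d··> u4
  u4 = 0 + 0 + 0 | 0 ⊢ ·
Reachable graph of Q (5 states):
  v0 = 0 | 0 + 0 | 0 + a.(0 | 0) + (0 | 0 + a.0) | ((0 + 0) | (0 + 0)) + b.d.(0 + 0 + 0 | 0) ⊢ ··a··> v1, ··a··> v2, ··b··> v3
  v1 = 0 | ((0 + 0) | (0 + 0)) ⊢ ·
  v2 = 0 | 0 ⊢ ·
  v3 = d.(0 + 0 + 0 | 0) ⊢ ··d··> v4
  v4 = 0 + 0 + 0 | 0 ⊢ ·
Coarsest stable partition (strong bisimilarity classes):
  B0 = {u0, v0}
  B1 = {u1, u2, u4, v1, v2, v4}
  B2 = {u3, v3}
u0 ∈ B0, v0 ∈ B0 → same block
Bisimilar ⇒ trace-equivalent.

trace-equivalent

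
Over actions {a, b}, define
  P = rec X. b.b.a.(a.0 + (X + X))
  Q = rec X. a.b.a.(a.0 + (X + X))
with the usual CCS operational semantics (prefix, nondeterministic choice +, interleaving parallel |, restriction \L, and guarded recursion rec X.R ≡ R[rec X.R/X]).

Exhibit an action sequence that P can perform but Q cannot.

b

Reachable graph of P (5 states):
  p0 = rec X. b.b.a.(a.0 + (X + X)) has moves --b--▸ p1
  p1 = b.a.(a.0 + ((rec X. b.b.a.(a.0 + (X + X))) + (rec X. b.b.a.(a.0 + (X + X))))) has moves --b--▸ p2
  p2 = a.(a.0 + ((rec X. b.b.a.(a.0 + (X + X))) + (rec X. b.b.a.(a.0 + (X + X))))) has moves --a--▸ p3
  p3 = a.0 + ((rec X. b.b.a.(a.0 + (X + X))) + (rec X. b.b.a.(a.0 + (X + X)))) has moves --a--▸ p4, --b--▸ p1
  p4 = 0 has moves (no moves)
Reachable graph of Q (5 states):
  q0 = rec X. a.b.a.(a.0 + (X + X)) has moves --a--▸ q1
  q1 = b.a.(a.0 + ((rec X. a.b.a.(a.0 + (X + X))) + (rec X. a.b.a.(a.0 + (X + X))))) has moves --b--▸ q2
  q2 = a.(a.0 + ((rec X. a.b.a.(a.0 + (X + X))) + (rec X. a.b.a.(a.0 + (X + X))))) has moves --a--▸ q3
  q3 = a.0 + ((rec X. a.b.a.(a.0 + (X + X))) + (rec X. a.b.a.(a.0 + (X + X)))) has moves --a--▸ q1, --a--▸ q4
  q4 = 0 has moves (no moves)
Executing b from P (initial set {p0}):
  step 1 (b): {p1}
  ✓ P
Executing b from Q (initial set {q0}):
  step 1 (b): ∅  — Q cannot continue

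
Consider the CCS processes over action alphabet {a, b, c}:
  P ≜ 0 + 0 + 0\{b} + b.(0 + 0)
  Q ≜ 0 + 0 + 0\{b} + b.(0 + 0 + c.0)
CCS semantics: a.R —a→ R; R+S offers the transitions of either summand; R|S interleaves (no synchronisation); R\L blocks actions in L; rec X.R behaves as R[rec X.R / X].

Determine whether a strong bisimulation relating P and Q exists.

P ≁ Q

LTS(P): 2 reachable states
  s0 = 0 + 0 + 0\{b} + b.(0 + 0) has moves —b→ s1
  s1 = 0 + 0 has moves deadlocked
LTS(Q): 3 reachable states
  t0 = 0 + 0 + 0\{b} + b.(0 + 0 + c.0) has moves —b→ t1
  t1 = 0 + 0 + c.0 has moves —c→ t2
  t2 = 0 has moves deadlocked
Partition-refinement fixed point:
  B0 = {s0}
  B1 = {s1, t2}
  B2 = {t0}
  B3 = {t1}
s0 ∈ B0, t0 ∈ B2 → different blocks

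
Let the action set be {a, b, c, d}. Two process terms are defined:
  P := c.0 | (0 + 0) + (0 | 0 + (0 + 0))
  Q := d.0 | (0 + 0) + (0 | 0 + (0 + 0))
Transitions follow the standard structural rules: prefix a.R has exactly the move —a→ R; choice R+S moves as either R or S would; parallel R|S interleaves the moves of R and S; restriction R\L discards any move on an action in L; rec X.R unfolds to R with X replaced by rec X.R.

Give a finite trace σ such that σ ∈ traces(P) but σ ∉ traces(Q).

P's transition system — 2 states:
  s0 = c.0 | (0 + 0) + (0 | 0 + (0 + 0)) | -c-> s1
  s1 = 0 | (0 + 0) | stopped
Q's transition system — 2 states:
  t0 = d.0 | (0 + 0) + (0 | 0 + (0 + 0)) | -d-> t1
  t1 = 0 | (0 + 0) | stopped
Executing c from P (initial set {s0}):
  [1] c ⇒ {s1}
  — P admits the full trace.
Executing c from Q (initial set {t0}):
  [1] c ⇒ ∅  — Q cannot continue

c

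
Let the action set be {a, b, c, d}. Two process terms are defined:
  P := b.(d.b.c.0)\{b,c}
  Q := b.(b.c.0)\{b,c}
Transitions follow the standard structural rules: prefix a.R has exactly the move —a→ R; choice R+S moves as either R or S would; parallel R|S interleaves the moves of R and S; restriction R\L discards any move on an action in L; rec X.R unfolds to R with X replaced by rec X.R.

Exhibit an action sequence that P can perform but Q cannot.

LTS(P): 3 reachable states
  m0 = b.(d.b.c.0)\{b,c} → -b-> m1
  m1 = (d.b.c.0)\{b,c} → -d-> m2
  m2 = (b.c.0)\{b,c} → stopped
LTS(Q): 2 reachable states
  n0 = b.(b.c.0)\{b,c} → -b-> n1
  n1 = (b.c.0)\{b,c} → stopped
Executing bd from P (initial set {m0}):
  [1] b ⇒ {m1}
  [2] d ⇒ {m2}
  — P admits the full trace.
Executing bd from Q (initial set {n0}):
  [1] b ⇒ {n1}
  [2] d ⇒ ∅ (Q stuck)

bd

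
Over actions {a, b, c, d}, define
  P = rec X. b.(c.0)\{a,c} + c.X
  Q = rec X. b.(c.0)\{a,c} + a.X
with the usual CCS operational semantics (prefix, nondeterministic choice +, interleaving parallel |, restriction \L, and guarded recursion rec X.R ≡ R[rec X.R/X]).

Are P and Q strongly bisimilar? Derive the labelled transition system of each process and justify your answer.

LTS(P): 2 reachable states
  m0 = rec X. b.(c.0)\{a,c} + c.X has moves --b--▸ m1, --c--▸ m0
  m1 = (c.0)\{a,c} has moves (no moves)
LTS(Q): 2 reachable states
  n0 = rec X. b.(c.0)\{a,c} + a.X has moves --a--▸ n0, --b--▸ n1
  n1 = (c.0)\{a,c} has moves (no moves)
Partition-refinement fixed point:
  B0 = {m0}
  B1 = {m1, n1}
  B2 = {n0}
m0 ∈ B0, n0 ∈ B2 → different blocks

not bisimilar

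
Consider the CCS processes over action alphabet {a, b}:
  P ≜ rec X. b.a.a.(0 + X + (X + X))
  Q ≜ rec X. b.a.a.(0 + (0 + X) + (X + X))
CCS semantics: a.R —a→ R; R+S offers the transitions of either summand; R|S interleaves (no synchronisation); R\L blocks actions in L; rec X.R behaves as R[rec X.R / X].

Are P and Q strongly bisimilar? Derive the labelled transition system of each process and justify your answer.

Reachable graph of P (4 states):
  u0 = rec X. b.a.a.(0 + X + (X + X)) :: ··b··> u1
  u1 = a.a.(0 + (rec X. b.a.a.(0 + X + (X + X))) + ((rec X. b.a.a.(0 + X + (X + X))) + (rec X. b.a.a.(0 + X + (X + X))))) :: ··a··> u2
  u2 = a.(0 + (rec X. b.a.a.(0 + X + (X + X))) + ((rec X. b.a.a.(0 + X + (X + X))) + (rec X. b.a.a.(0 + X + (X + X))))) :: ··a··> u3
  u3 = 0 + (rec X. b.a.a.(0 + X + (X + X))) + ((rec X. b.a.a.(0 + X + (X + X))) + (rec X. b.a.a.(0 + X + (X + X)))) :: ··b··> u1
Reachable graph of Q (4 states):
  v0 = rec X. b.a.a.(0 + (0 + X) + (X + X)) :: ··b··> v1
  v1 = a.a.(0 + (0 + (rec X. b.a.a.(0 + (0 + X) + (X + X)))) + ((rec X. b.a.a.(0 + (0 + X) + (X + X))) + (rec X. b.a.a.(0 + (0 + X) + (X + X))))) :: ··a··> v2
  v2 = a.(0 + (0 + (rec X. b.a.a.(0 + (0 + X) + (X + X)))) + ((rec X. b.a.a.(0 + (0 + X) + (X + X))) + (rec X. b.a.a.(0 + (0 + X) + (X + X))))) :: ··a··> v3
  v3 = 0 + (0 + (rec X. b.a.a.(0 + (0 + X) + (X + X)))) + ((rec X. b.a.a.(0 + (0 + X) + (X + X))) + (rec X. b.a.a.(0 + (0 + X) + (X + X)))) :: ··b··> v1
Partition-refinement fixed point:
  B0 = {u0, u3, v0, v3}
  B1 = {u1, v1}
  B2 = {u2, v2}
u0 ∈ B0, v0 ∈ B0 → same block

bisimilar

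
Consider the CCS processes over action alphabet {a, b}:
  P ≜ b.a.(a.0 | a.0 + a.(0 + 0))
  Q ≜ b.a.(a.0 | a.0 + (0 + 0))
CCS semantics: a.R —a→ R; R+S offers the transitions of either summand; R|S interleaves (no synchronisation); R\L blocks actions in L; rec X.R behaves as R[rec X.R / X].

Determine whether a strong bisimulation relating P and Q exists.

LTS(P): 7 reachable states
  m0 = b.a.(a.0 | a.0 + a.(0 + 0)) ⊢ --b--▸ m1
  m1 = a.(a.0 | a.0 + a.(0 + 0)) ⊢ --a--▸ m2
  m2 = a.0 | a.0 + a.(0 + 0) ⊢ --a--▸ m3, --a--▸ m4, --a--▸ m5
  m3 = 0 + 0 ⊢ ·
  m4 = 0 | a.0 ⊢ --a--▸ m6
  m5 = a.0 | 0 ⊢ --a--▸ m6
  m6 = 0 | 0 ⊢ ·
LTS(Q): 6 reachable states
  n0 = b.a.(a.0 | a.0 + (0 + 0)) ⊢ --b--▸ n1
  n1 = a.(a.0 | a.0 + (0 + 0)) ⊢ --a--▸ n2
  n2 = a.0 | a.0 + (0 + 0) ⊢ --a--▸ n3, --a--▸ n4
  n3 = 0 | a.0 ⊢ --a--▸ n5
  n4 = a.0 | 0 ⊢ --a--▸ n5
  n5 = 0 | 0 ⊢ ·
Coarsest stable partition (strong bisimilarity classes):
  B0 = {m0}
  B1 = {m1}
  B2 = {m2}
  B3 = {m3, m6, n5}
  B4 = {m4, m5, n3, n4}
  B5 = {n0}
  B6 = {n1}
  B7 = {n2}
m0 ∈ B0, n0 ∈ B5 → different blocks

NO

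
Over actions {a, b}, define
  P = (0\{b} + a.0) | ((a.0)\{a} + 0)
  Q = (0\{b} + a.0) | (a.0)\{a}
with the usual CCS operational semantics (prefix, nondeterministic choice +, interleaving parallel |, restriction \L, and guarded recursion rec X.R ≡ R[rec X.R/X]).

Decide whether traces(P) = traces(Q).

traces(P) = traces(Q)

P's transition system — 2 states:
  p0 = (0\{b} + a.0) | ((a.0)\{a} + 0) has moves =a=> p1
  p1 = 0 | ((a.0)\{a} + 0) has moves deadlocked
Q's transition system — 2 states:
  q0 = (0\{b} + a.0) | (a.0)\{a} has moves =a=> q1
  q1 = 0 | (a.0)\{a} has moves deadlocked
Coarsest stable partition (strong bisimilarity classes):
  B0 = {p0, q0}
  B1 = {p1, q1}
p0 ∈ B0, q0 ∈ B0 → same block
Bisimilar ⇒ trace-equivalent.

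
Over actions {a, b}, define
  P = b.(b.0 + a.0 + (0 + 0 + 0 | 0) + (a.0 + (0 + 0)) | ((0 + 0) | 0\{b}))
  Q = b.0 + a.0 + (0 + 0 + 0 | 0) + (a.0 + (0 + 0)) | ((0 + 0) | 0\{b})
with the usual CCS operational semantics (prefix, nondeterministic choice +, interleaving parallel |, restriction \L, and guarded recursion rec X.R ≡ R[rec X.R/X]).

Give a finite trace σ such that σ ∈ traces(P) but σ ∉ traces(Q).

P's transition system — 4 states:
  s0 = b.(b.0 + a.0 + (0 + 0 + 0 | 0) + (a.0 + (0 + 0)) | ((0 + 0) | 0\{b})) → --b--▸ s1
  s1 = b.0 + a.0 + (0 + 0 + 0 | 0) + (a.0 + (0 + 0)) | ((0 + 0) | 0\{b}) → --a--▸ s2, --a--▸ s3, --b--▸ s2
  s2 = 0 → deadlocked
  s3 = 0 | ((0 + 0) | 0\{b}) → deadlocked
Q's transition system — 3 states:
  t0 = b.0 + a.0 + (0 + 0 + 0 | 0) + (a.0 + (0 + 0)) | ((0 + 0) | 0\{b}) → --a--▸ t1, --a--▸ t2, --b--▸ t1
  t1 = 0 → deadlocked
  t2 = 0 | ((0 + 0) | 0\{b}) → deadlocked
Trace ⟨ba⟩ through P, begin at {s0}:
  step 1 (b): {s1}
  step 2 (a): {s2, s3}
  ✓ P
Trace ⟨ba⟩ through Q, begin at {t0}:
  step 1 (b): {t1}
  step 2 (a): ∅  — Q cannot continue

ba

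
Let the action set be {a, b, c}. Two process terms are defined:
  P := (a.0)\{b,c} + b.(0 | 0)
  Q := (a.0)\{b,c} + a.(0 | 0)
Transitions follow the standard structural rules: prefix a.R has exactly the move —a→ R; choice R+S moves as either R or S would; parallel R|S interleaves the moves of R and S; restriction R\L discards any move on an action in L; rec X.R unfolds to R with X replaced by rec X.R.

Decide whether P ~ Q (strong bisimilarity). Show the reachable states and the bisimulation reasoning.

NO

Reachable graph of P (3 states):
  p0 = (a.0)\{b,c} + b.(0 | 0) ⊢ =a=> p1, =b=> p2
  p1 = 0\{b,c} ⊢ (no moves)
  p2 = 0 | 0 ⊢ (no moves)
Reachable graph of Q (3 states):
  q0 = (a.0)\{b,c} + a.(0 | 0) ⊢ =a=> q1, =a=> q2
  q1 = 0 | 0 ⊢ (no moves)
  q2 = 0\{b,c} ⊢ (no moves)
Coarsest stable partition (strong bisimilarity classes):
  B0 = {p0}
  B1 = {p1, p2, q1, q2}
  B2 = {q0}
p0 ∈ B0, q0 ∈ B2 → different blocks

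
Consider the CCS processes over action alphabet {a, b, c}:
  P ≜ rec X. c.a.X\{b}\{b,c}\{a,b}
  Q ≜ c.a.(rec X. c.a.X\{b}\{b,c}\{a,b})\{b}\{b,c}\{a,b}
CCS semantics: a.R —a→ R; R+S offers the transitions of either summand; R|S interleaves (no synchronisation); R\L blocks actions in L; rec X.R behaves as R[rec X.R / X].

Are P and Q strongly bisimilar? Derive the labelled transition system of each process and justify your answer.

LTS(P): 3 reachable states
  m0 = rec X. c.a.X\{b}\{b,c}\{a,b} ⊢ =c=> m1
  m1 = a.(rec X. c.a.X\{b}\{b,c}\{a,b})\{b}\{b,c}\{a,b} ⊢ =a=> m2
  m2 = (rec X. c.a.X\{b}\{b,c}\{a,b})\{b}\{b,c}\{a,b} ⊢ deadlocked
LTS(Q): 3 reachable states
  n0 = c.a.(rec X. c.a.X\{b}\{b,c}\{a,b})\{b}\{b,c}\{a,b} ⊢ =c=> n1
  n1 = a.(rec X. c.a.X\{b}\{b,c}\{a,b})\{b}\{b,c}\{a,b} ⊢ =a=> n2
  n2 = (rec X. c.a.X\{b}\{b,c}\{a,b})\{b}\{b,c}\{a,b} ⊢ deadlocked
Partition-refinement fixed point:
  B0 = {m0, n0}
  B1 = {m1, n1}
  B2 = {m2, n2}
m0 ∈ B0, n0 ∈ B0 → same block

bisimilar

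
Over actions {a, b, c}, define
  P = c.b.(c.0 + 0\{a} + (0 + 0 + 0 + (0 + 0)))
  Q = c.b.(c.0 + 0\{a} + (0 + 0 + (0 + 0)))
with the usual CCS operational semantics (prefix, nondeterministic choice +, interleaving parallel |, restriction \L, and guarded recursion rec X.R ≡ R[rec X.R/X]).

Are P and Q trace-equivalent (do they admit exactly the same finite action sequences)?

LTS(P): 4 reachable states
  m0 = c.b.(c.0 + 0\{a} + (0 + 0 + 0 + (0 + 0))) ⊢ =c=> m1
  m1 = b.(c.0 + 0\{a} + (0 + 0 + 0 + (0 + 0))) ⊢ =b=> m2
  m2 = c.0 + 0\{a} + (0 + 0 + 0 + (0 + 0)) ⊢ =c=> m3
  m3 = 0 ⊢ (no moves)
LTS(Q): 4 reachable states
  n0 = c.b.(c.0 + 0\{a} + (0 + 0 + (0 + 0))) ⊢ =c=> n1
  n1 = b.(c.0 + 0\{a} + (0 + 0 + (0 + 0))) ⊢ =b=> n2
  n2 = c.0 + 0\{a} + (0 + 0 + (0 + 0)) ⊢ =c=> n3
  n3 = 0 ⊢ (no moves)
Coarsest stable partition (strong bisimilarity classes):
  B0 = {m0, n0}
  B1 = {m1, n1}
  B2 = {m2, n2}
  B3 = {m3, n3}
m0 ∈ B0, n0 ∈ B0 → same block
Bisimilar ⇒ trace-equivalent.

traces(P) = traces(Q)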